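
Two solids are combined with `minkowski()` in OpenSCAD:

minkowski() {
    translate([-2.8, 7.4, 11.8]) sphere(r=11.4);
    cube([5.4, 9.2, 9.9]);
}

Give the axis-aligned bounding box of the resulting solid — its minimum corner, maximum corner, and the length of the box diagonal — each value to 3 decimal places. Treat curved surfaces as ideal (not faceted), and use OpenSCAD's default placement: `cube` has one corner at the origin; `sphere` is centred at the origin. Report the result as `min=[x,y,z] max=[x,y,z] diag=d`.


A = translate([-2.8, 7.4, 11.8]) sphere(r=11.4) → bbox [-14.2,-4,0.4] .. [8.6,18.8,23.2]
B = cube([5.4, 9.2, 9.9]) → bbox [0,0,0] .. [5.4,9.2,9.9]
lo = A.lo+B.lo = [-14.2+0, -4+0, 0.4+0] = [-14.200,-4.000,0.400]
hi = A.hi+B.hi = [8.6+5.4, 18.8+9.2, 23.2+9.9] = [14.000,28.000,33.100]
diag = √(28.2²+32²+32.7²) = √2888.53 = 53.745

min=[-14.200,-4.000,0.400] max=[14.000,28.000,33.100] diag=53.745


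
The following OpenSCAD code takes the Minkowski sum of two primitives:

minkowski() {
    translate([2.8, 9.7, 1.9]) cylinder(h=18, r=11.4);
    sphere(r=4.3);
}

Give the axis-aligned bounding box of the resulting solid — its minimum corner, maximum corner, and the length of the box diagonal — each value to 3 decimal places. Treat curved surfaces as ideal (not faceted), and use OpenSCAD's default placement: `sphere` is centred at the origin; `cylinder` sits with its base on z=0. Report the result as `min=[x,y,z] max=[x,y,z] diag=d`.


min=[-12.900,-6.000,-2.400] max=[18.500,25.400,24.200] diag=51.764

A = translate([2.8, 9.7, 1.9]) cylinder(h=18, r=11.4) → bbox [-8.6,-1.7,1.9] .. [14.2,21.1,19.9]
B = sphere(r=4.3) → bbox [-4.3,-4.3,-4.3] .. [4.3,4.3,4.3]
lo = A.lo+B.lo = [-8.6-4.3, -1.7-4.3, 1.9-4.3] = [-12.900,-6.000,-2.400]
hi = A.hi+B.hi = [14.2+4.3, 21.1+4.3, 19.9+4.3] = [18.500,25.400,24.200]
diag = √(31.4²+31.4²+26.6²) = √2679.48 = 51.764


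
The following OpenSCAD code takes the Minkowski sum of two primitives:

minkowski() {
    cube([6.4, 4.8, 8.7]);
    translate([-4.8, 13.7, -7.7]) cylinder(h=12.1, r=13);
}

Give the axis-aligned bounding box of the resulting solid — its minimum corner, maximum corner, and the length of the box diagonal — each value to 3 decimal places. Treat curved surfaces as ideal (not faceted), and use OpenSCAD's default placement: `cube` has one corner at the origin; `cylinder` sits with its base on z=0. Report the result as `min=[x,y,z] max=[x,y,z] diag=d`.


A = translate([-4.8, 13.7, -7.7]) cylinder(h=12.1, r=13) → bbox [-17.8,0.7,-7.7] .. [8.2,26.7,4.4]
B = cube([6.4, 4.8, 8.7]) → bbox [0,0,0] .. [6.4,4.8,8.7]
lo = A.lo+B.lo = [-17.8+0, 0.7+0, -7.7+0] = [-17.800,0.700,-7.700]
hi = A.hi+B.hi = [8.2+6.4, 26.7+4.8, 4.4+8.7] = [14.600,31.500,13.100]
diag = √(32.4²+30.8²+20.8²) = √2431.04 = 49.306

min=[-17.800,0.700,-7.700] max=[14.600,31.500,13.100] diag=49.306


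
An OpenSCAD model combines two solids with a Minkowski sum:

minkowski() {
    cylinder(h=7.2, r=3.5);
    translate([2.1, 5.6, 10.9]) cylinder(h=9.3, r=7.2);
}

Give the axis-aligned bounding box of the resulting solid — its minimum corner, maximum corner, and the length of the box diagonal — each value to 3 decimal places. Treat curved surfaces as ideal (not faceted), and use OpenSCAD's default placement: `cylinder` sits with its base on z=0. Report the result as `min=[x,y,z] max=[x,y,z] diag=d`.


min=[-8.600,-5.100,10.900] max=[12.800,16.300,27.400] diag=34.470

A = translate([2.1, 5.6, 10.9]) cylinder(h=9.3, r=7.2) → bbox [-5.1,-1.6,10.9] .. [9.3,12.8,20.2]
B = cylinder(h=7.2, r=3.5) → bbox [-3.5,-3.5,0] .. [3.5,3.5,7.2]
lo = A.lo+B.lo = [-5.1-3.5, -1.6-3.5, 10.9+0] = [-8.600,-5.100,10.900]
hi = A.hi+B.hi = [9.3+3.5, 12.8+3.5, 20.2+7.2] = [12.800,16.300,27.400]
diag = √(21.4²+21.4²+16.5²) = √1188.17 = 34.470


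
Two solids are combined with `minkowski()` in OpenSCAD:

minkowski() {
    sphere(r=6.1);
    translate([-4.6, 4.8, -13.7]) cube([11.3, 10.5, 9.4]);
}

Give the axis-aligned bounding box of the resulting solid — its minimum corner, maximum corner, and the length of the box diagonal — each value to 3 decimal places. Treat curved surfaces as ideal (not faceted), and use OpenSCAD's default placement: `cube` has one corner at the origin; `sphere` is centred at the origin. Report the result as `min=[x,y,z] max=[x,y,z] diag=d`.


min=[-10.700,-1.300,-19.800] max=[12.800,21.400,1.800] diag=39.168

A = translate([-4.6, 4.8, -13.7]) cube([11.3, 10.5, 9.4]) → bbox [-4.6,4.8,-13.7] .. [6.7,15.3,-4.3]
B = sphere(r=6.1) → bbox [-6.1,-6.1,-6.1] .. [6.1,6.1,6.1]
lo = A.lo+B.lo = [-4.6-6.1, 4.8-6.1, -13.7-6.1] = [-10.700,-1.300,-19.800]
hi = A.hi+B.hi = [6.7+6.1, 15.3+6.1, -4.3+6.1] = [12.800,21.400,1.800]
diag = √(23.5²+22.7²+21.6²) = √1534.1 = 39.168


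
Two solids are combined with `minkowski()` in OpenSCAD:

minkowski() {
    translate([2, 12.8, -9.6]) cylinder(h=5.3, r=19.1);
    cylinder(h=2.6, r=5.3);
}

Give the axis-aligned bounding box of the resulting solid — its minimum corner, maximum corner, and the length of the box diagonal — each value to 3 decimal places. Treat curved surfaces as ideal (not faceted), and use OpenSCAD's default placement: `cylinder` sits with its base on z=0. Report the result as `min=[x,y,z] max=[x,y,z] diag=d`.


A = translate([2, 12.8, -9.6]) cylinder(h=5.3, r=19.1) → bbox [-17.1,-6.3,-9.6] .. [21.1,31.9,-4.3]
B = cylinder(h=2.6, r=5.3) → bbox [-5.3,-5.3,0] .. [5.3,5.3,2.6]
lo = A.lo+B.lo = [-17.1-5.3, -6.3-5.3, -9.6+0] = [-22.400,-11.600,-9.600]
hi = A.hi+B.hi = [21.1+5.3, 31.9+5.3, -4.3+2.6] = [26.400,37.200,-1.700]
diag = √(48.8²+48.8²+7.9²) = √4825.29 = 69.464

min=[-22.400,-11.600,-9.600] max=[26.400,37.200,-1.700] diag=69.464


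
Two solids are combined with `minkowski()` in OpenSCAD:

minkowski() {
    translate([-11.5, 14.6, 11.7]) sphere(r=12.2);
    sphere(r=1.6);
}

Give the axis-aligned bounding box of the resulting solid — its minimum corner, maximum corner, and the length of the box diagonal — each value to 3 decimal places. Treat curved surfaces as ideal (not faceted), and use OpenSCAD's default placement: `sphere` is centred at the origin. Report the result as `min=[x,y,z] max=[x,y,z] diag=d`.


min=[-25.300,0.800,-2.100] max=[2.300,28.400,25.500] diag=47.805

A = translate([-11.5, 14.6, 11.7]) sphere(r=12.2) → bbox [-23.7,2.4,-0.5] .. [0.7,26.8,23.9]
B = sphere(r=1.6) → bbox [-1.6,-1.6,-1.6] .. [1.6,1.6,1.6]
lo = A.lo+B.lo = [-23.7-1.6, 2.4-1.6, -0.5-1.6] = [-25.300,0.800,-2.100]
hi = A.hi+B.hi = [0.7+1.6, 26.8+1.6, 23.9+1.6] = [2.300,28.400,25.500]
diag = √(27.6²+27.6²+27.6²) = √2285.28 = 47.805


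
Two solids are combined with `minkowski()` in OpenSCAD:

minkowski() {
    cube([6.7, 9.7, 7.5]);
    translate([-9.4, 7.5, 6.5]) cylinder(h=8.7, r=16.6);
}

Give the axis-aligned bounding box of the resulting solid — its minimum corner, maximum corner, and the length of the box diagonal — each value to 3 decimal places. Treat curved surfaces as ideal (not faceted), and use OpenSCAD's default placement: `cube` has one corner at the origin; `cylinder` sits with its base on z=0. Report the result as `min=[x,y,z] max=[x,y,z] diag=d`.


A = translate([-9.4, 7.5, 6.5]) cylinder(h=8.7, r=16.6) → bbox [-26,-9.1,6.5] .. [7.2,24.1,15.2]
B = cube([6.7, 9.7, 7.5]) → bbox [0,0,0] .. [6.7,9.7,7.5]
lo = A.lo+B.lo = [-26+0, -9.1+0, 6.5+0] = [-26.000,-9.100,6.500]
hi = A.hi+B.hi = [7.2+6.7, 24.1+9.7, 15.2+7.5] = [13.900,33.800,22.700]
diag = √(39.9²+42.9²+16.2²) = √3694.86 = 60.785

min=[-26.000,-9.100,6.500] max=[13.900,33.800,22.700] diag=60.785


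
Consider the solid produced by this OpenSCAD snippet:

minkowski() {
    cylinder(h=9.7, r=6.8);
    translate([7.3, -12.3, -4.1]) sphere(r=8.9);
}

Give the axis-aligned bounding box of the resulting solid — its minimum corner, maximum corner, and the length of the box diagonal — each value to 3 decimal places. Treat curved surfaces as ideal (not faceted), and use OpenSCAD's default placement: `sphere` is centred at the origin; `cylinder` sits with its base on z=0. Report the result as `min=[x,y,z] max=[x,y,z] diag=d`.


A = translate([7.3, -12.3, -4.1]) sphere(r=8.9) → bbox [-1.6,-21.2,-13] .. [16.2,-3.4,4.8]
B = cylinder(h=9.7, r=6.8) → bbox [-6.8,-6.8,0] .. [6.8,6.8,9.7]
lo = A.lo+B.lo = [-1.6-6.8, -21.2-6.8, -13+0] = [-8.400,-28.000,-13.000]
hi = A.hi+B.hi = [16.2+6.8, -3.4+6.8, 4.8+9.7] = [23.000,3.400,14.500]
diag = √(31.4²+31.4²+27.5²) = √2728.17 = 52.232

min=[-8.400,-28.000,-13.000] max=[23.000,3.400,14.500] diag=52.232


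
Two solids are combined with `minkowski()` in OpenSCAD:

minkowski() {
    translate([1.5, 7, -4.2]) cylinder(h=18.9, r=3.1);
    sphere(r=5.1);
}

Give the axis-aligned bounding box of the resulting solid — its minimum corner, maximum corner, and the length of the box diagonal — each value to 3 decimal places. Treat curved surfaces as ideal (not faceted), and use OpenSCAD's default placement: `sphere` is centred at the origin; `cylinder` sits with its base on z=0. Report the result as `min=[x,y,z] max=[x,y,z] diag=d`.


min=[-6.700,-1.200,-9.300] max=[9.700,15.200,19.800] diag=37.212

A = translate([1.5, 7, -4.2]) cylinder(h=18.9, r=3.1) → bbox [-1.6,3.9,-4.2] .. [4.6,10.1,14.7]
B = sphere(r=5.1) → bbox [-5.1,-5.1,-5.1] .. [5.1,5.1,5.1]
lo = A.lo+B.lo = [-1.6-5.1, 3.9-5.1, -4.2-5.1] = [-6.700,-1.200,-9.300]
hi = A.hi+B.hi = [4.6+5.1, 10.1+5.1, 14.7+5.1] = [9.700,15.200,19.800]
diag = √(16.4²+16.4²+29.1²) = √1384.73 = 37.212


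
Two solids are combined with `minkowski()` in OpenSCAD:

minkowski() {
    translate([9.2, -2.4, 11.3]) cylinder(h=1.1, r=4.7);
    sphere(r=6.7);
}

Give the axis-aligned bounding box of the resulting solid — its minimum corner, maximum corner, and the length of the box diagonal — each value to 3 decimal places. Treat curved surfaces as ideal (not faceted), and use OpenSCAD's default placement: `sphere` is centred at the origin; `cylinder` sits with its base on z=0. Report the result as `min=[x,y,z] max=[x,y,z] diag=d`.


min=[-2.200,-13.800,4.600] max=[20.600,9.000,19.100] diag=35.354

A = translate([9.2, -2.4, 11.3]) cylinder(h=1.1, r=4.7) → bbox [4.5,-7.1,11.3] .. [13.9,2.3,12.4]
B = sphere(r=6.7) → bbox [-6.7,-6.7,-6.7] .. [6.7,6.7,6.7]
lo = A.lo+B.lo = [4.5-6.7, -7.1-6.7, 11.3-6.7] = [-2.200,-13.800,4.600]
hi = A.hi+B.hi = [13.9+6.7, 2.3+6.7, 12.4+6.7] = [20.600,9.000,19.100]
diag = √(22.8²+22.8²+14.5²) = √1249.93 = 35.354


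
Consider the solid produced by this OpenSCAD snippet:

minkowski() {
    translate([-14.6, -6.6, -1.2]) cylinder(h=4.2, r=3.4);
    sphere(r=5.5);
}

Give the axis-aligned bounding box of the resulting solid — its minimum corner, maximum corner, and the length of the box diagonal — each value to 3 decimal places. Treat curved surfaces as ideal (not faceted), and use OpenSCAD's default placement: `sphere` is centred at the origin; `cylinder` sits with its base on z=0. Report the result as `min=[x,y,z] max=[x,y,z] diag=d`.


min=[-23.500,-15.500,-6.700] max=[-5.700,2.300,8.500] diag=29.406

A = translate([-14.6, -6.6, -1.2]) cylinder(h=4.2, r=3.4) → bbox [-18,-10,-1.2] .. [-11.2,-3.2,3]
B = sphere(r=5.5) → bbox [-5.5,-5.5,-5.5] .. [5.5,5.5,5.5]
lo = A.lo+B.lo = [-18-5.5, -10-5.5, -1.2-5.5] = [-23.500,-15.500,-6.700]
hi = A.hi+B.hi = [-11.2+5.5, -3.2+5.5, 3+5.5] = [-5.700,2.300,8.500]
diag = √(17.8²+17.8²+15.2²) = √864.72 = 29.406


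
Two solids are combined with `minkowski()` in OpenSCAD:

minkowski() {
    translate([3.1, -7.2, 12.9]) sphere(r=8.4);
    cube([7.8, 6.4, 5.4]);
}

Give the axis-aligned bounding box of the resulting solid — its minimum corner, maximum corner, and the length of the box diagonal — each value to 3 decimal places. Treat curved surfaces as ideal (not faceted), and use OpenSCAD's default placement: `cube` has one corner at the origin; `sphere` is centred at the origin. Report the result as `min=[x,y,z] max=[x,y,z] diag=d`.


min=[-5.300,-15.600,4.500] max=[19.300,7.600,26.700] diag=40.450

A = translate([3.1, -7.2, 12.9]) sphere(r=8.4) → bbox [-5.3,-15.6,4.5] .. [11.5,1.2,21.3]
B = cube([7.8, 6.4, 5.4]) → bbox [0,0,0] .. [7.8,6.4,5.4]
lo = A.lo+B.lo = [-5.3+0, -15.6+0, 4.5+0] = [-5.300,-15.600,4.500]
hi = A.hi+B.hi = [11.5+7.8, 1.2+6.4, 21.3+5.4] = [19.300,7.600,26.700]
diag = √(24.6²+23.2²+22.2²) = √1636.24 = 40.450


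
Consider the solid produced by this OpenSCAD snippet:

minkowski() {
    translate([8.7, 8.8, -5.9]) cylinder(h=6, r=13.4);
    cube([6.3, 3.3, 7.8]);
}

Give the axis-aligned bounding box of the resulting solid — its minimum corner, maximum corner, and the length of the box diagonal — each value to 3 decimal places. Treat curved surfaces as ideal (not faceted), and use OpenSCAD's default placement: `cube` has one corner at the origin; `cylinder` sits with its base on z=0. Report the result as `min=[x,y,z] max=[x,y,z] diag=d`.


A = translate([8.7, 8.8, -5.9]) cylinder(h=6, r=13.4) → bbox [-4.7,-4.6,-5.9] .. [22.1,22.2,0.1]
B = cube([6.3, 3.3, 7.8]) → bbox [0,0,0] .. [6.3,3.3,7.8]
lo = A.lo+B.lo = [-4.7+0, -4.6+0, -5.9+0] = [-4.700,-4.600,-5.900]
hi = A.hi+B.hi = [22.1+6.3, 22.2+3.3, 0.1+7.8] = [28.400,25.500,7.900]
diag = √(33.1²+30.1²+13.8²) = √2192.06 = 46.819

min=[-4.700,-4.600,-5.900] max=[28.400,25.500,7.900] diag=46.819


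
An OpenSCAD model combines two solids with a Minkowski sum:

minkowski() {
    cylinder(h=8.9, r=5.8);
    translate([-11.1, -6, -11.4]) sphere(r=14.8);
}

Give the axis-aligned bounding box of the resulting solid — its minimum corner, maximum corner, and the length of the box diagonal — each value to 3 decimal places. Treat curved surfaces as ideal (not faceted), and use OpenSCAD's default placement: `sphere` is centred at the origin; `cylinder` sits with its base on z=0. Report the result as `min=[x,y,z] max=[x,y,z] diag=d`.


A = translate([-11.1, -6, -11.4]) sphere(r=14.8) → bbox [-25.9,-20.8,-26.2] .. [3.7,8.8,3.4]
B = cylinder(h=8.9, r=5.8) → bbox [-5.8,-5.8,0] .. [5.8,5.8,8.9]
lo = A.lo+B.lo = [-25.9-5.8, -20.8-5.8, -26.2+0] = [-31.700,-26.600,-26.200]
hi = A.hi+B.hi = [3.7+5.8, 8.8+5.8, 3.4+8.9] = [9.500,14.600,12.300]
diag = √(41.2²+41.2²+38.5²) = √4877.13 = 69.836

min=[-31.700,-26.600,-26.200] max=[9.500,14.600,12.300] diag=69.836


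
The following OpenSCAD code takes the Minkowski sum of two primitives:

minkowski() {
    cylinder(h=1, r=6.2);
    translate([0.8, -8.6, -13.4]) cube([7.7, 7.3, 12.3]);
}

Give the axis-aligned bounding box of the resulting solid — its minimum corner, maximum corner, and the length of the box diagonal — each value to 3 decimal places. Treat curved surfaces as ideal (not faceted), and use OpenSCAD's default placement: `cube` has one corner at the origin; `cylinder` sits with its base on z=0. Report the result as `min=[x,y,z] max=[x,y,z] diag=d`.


A = translate([0.8, -8.6, -13.4]) cube([7.7, 7.3, 12.3]) → bbox [0.8,-8.6,-13.4] .. [8.5,-1.3,-1.1]
B = cylinder(h=1, r=6.2) → bbox [-6.2,-6.2,0] .. [6.2,6.2,1]
lo = A.lo+B.lo = [0.8-6.2, -8.6-6.2, -13.4+0] = [-5.400,-14.800,-13.400]
hi = A.hi+B.hi = [8.5+6.2, -1.3+6.2, -1.1+1] = [14.700,4.900,-0.100]
diag = √(20.1²+19.7²+13.3²) = √968.99 = 31.129

min=[-5.400,-14.800,-13.400] max=[14.700,4.900,-0.100] diag=31.129


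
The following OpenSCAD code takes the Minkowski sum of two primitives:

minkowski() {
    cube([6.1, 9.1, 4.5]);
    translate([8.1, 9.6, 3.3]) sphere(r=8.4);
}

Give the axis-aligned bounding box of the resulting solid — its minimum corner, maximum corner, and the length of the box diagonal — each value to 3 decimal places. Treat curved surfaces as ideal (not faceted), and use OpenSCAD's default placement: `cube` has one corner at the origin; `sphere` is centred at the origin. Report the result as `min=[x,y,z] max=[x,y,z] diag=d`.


min=[-0.300,1.200,-5.100] max=[22.600,27.100,16.200] diag=40.607

A = translate([8.1, 9.6, 3.3]) sphere(r=8.4) → bbox [-0.3,1.2,-5.1] .. [16.5,18,11.7]
B = cube([6.1, 9.1, 4.5]) → bbox [0,0,0] .. [6.1,9.1,4.5]
lo = A.lo+B.lo = [-0.3+0, 1.2+0, -5.1+0] = [-0.300,1.200,-5.100]
hi = A.hi+B.hi = [16.5+6.1, 18+9.1, 11.7+4.5] = [22.600,27.100,16.200]
diag = √(22.9²+25.9²+21.3²) = √1648.91 = 40.607


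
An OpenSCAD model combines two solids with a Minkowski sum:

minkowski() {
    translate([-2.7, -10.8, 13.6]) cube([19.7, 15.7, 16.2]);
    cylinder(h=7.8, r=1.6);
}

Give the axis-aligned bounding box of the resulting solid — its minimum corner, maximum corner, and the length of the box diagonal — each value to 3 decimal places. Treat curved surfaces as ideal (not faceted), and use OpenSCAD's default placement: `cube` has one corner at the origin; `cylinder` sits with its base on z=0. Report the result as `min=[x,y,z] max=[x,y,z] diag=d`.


min=[-4.300,-12.400,13.600] max=[18.600,6.500,37.600] diag=38.179

A = translate([-2.7, -10.8, 13.6]) cube([19.7, 15.7, 16.2]) → bbox [-2.7,-10.8,13.6] .. [17,4.9,29.8]
B = cylinder(h=7.8, r=1.6) → bbox [-1.6,-1.6,0] .. [1.6,1.6,7.8]
lo = A.lo+B.lo = [-2.7-1.6, -10.8-1.6, 13.6+0] = [-4.300,-12.400,13.600]
hi = A.hi+B.hi = [17+1.6, 4.9+1.6, 29.8+7.8] = [18.600,6.500,37.600]
diag = √(22.9²+18.9²+24²) = √1457.62 = 38.179


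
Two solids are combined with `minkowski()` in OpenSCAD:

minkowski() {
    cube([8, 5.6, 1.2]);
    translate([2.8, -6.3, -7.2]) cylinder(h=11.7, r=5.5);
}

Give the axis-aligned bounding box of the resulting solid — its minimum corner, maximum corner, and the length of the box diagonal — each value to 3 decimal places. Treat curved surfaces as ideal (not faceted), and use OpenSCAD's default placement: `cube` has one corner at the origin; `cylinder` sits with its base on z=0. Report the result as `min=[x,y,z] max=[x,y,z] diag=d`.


min=[-2.700,-11.800,-7.200] max=[16.300,4.800,5.700] diag=28.337

A = translate([2.8, -6.3, -7.2]) cylinder(h=11.7, r=5.5) → bbox [-2.7,-11.8,-7.2] .. [8.3,-0.8,4.5]
B = cube([8, 5.6, 1.2]) → bbox [0,0,0] .. [8,5.6,1.2]
lo = A.lo+B.lo = [-2.7+0, -11.8+0, -7.2+0] = [-2.700,-11.800,-7.200]
hi = A.hi+B.hi = [8.3+8, -0.8+5.6, 4.5+1.2] = [16.300,4.800,5.700]
diag = √(19²+16.6²+12.9²) = √802.97 = 28.337


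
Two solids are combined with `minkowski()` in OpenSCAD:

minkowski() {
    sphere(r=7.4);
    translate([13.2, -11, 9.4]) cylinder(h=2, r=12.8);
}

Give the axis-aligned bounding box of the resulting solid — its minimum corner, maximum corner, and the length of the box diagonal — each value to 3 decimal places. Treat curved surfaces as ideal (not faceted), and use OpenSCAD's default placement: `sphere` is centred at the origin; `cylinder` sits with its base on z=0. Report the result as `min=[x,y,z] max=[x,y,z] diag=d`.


A = translate([13.2, -11, 9.4]) cylinder(h=2, r=12.8) → bbox [0.4,-23.8,9.4] .. [26,1.8,11.4]
B = sphere(r=7.4) → bbox [-7.4,-7.4,-7.4] .. [7.4,7.4,7.4]
lo = A.lo+B.lo = [0.4-7.4, -23.8-7.4, 9.4-7.4] = [-7.000,-31.200,2.000]
hi = A.hi+B.hi = [26+7.4, 1.8+7.4, 11.4+7.4] = [33.400,9.200,18.800]
diag = √(40.4²+40.4²+16.8²) = √3546.56 = 59.553

min=[-7.000,-31.200,2.000] max=[33.400,9.200,18.800] diag=59.553


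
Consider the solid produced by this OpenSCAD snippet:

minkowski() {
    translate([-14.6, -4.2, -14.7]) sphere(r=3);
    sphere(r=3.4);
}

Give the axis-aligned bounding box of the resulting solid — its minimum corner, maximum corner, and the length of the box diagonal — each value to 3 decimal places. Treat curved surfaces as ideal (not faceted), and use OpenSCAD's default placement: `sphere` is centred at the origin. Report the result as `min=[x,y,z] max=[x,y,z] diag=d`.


A = translate([-14.6, -4.2, -14.7]) sphere(r=3) → bbox [-17.6,-7.2,-17.7] .. [-11.6,-1.2,-11.7]
B = sphere(r=3.4) → bbox [-3.4,-3.4,-3.4] .. [3.4,3.4,3.4]
lo = A.lo+B.lo = [-17.6-3.4, -7.2-3.4, -17.7-3.4] = [-21.000,-10.600,-21.100]
hi = A.hi+B.hi = [-11.6+3.4, -1.2+3.4, -11.7+3.4] = [-8.200,2.200,-8.300]
diag = √(12.8²+12.8²+12.8²) = √491.52 = 22.170

min=[-21.000,-10.600,-21.100] max=[-8.200,2.200,-8.300] diag=22.170


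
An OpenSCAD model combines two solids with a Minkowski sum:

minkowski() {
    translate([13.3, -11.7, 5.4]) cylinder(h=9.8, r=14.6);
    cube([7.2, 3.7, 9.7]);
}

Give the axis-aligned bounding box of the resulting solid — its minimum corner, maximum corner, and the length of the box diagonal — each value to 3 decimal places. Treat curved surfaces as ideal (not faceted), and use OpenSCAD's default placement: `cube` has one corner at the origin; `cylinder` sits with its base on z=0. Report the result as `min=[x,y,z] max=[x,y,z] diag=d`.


A = translate([13.3, -11.7, 5.4]) cylinder(h=9.8, r=14.6) → bbox [-1.3,-26.3,5.4] .. [27.9,2.9,15.2]
B = cube([7.2, 3.7, 9.7]) → bbox [0,0,0] .. [7.2,3.7,9.7]
lo = A.lo+B.lo = [-1.3+0, -26.3+0, 5.4+0] = [-1.300,-26.300,5.400]
hi = A.hi+B.hi = [27.9+7.2, 2.9+3.7, 15.2+9.7] = [35.100,6.600,24.900]
diag = √(36.4²+32.9²+19.5²) = √2787.62 = 52.798

min=[-1.300,-26.300,5.400] max=[35.100,6.600,24.900] diag=52.798


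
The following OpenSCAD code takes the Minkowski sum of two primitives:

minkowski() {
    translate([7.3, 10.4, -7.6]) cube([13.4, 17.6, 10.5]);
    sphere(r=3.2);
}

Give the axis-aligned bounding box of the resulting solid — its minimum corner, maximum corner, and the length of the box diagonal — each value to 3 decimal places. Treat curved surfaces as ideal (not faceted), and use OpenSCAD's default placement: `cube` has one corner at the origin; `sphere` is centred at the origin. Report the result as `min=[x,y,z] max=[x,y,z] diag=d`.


min=[4.100,7.200,-10.800] max=[23.900,31.200,6.100] diag=35.407

A = translate([7.3, 10.4, -7.6]) cube([13.4, 17.6, 10.5]) → bbox [7.3,10.4,-7.6] .. [20.7,28,2.9]
B = sphere(r=3.2) → bbox [-3.2,-3.2,-3.2] .. [3.2,3.2,3.2]
lo = A.lo+B.lo = [7.3-3.2, 10.4-3.2, -7.6-3.2] = [4.100,7.200,-10.800]
hi = A.hi+B.hi = [20.7+3.2, 28+3.2, 2.9+3.2] = [23.900,31.200,6.100]
diag = √(19.8²+24²+16.9²) = √1253.65 = 35.407


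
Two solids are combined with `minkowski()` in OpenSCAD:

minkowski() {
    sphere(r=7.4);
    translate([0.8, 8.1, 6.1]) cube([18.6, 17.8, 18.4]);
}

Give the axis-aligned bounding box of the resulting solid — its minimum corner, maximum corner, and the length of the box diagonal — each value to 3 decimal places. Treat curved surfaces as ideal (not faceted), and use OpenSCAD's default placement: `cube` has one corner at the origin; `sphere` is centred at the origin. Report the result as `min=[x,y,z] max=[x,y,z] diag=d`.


A = translate([0.8, 8.1, 6.1]) cube([18.6, 17.8, 18.4]) → bbox [0.8,8.1,6.1] .. [19.4,25.9,24.5]
B = sphere(r=7.4) → bbox [-7.4,-7.4,-7.4] .. [7.4,7.4,7.4]
lo = A.lo+B.lo = [0.8-7.4, 8.1-7.4, 6.1-7.4] = [-6.600,0.700,-1.300]
hi = A.hi+B.hi = [19.4+7.4, 25.9+7.4, 24.5+7.4] = [26.800,33.300,31.900]
diag = √(33.4²+32.6²+33.2²) = √3280.56 = 57.276

min=[-6.600,0.700,-1.300] max=[26.800,33.300,31.900] diag=57.276


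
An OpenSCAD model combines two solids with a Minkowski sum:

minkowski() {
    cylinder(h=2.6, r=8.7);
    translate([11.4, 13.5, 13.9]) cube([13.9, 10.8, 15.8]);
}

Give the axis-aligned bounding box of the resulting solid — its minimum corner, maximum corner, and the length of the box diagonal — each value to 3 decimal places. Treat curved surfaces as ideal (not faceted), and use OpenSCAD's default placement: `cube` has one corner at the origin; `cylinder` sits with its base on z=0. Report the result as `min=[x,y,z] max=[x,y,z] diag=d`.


min=[2.700,4.800,13.900] max=[34.000,33.000,32.300] diag=45.973

A = translate([11.4, 13.5, 13.9]) cube([13.9, 10.8, 15.8]) → bbox [11.4,13.5,13.9] .. [25.3,24.3,29.7]
B = cylinder(h=2.6, r=8.7) → bbox [-8.7,-8.7,0] .. [8.7,8.7,2.6]
lo = A.lo+B.lo = [11.4-8.7, 13.5-8.7, 13.9+0] = [2.700,4.800,13.900]
hi = A.hi+B.hi = [25.3+8.7, 24.3+8.7, 29.7+2.6] = [34.000,33.000,32.300]
diag = √(31.3²+28.2²+18.4²) = √2113.49 = 45.973


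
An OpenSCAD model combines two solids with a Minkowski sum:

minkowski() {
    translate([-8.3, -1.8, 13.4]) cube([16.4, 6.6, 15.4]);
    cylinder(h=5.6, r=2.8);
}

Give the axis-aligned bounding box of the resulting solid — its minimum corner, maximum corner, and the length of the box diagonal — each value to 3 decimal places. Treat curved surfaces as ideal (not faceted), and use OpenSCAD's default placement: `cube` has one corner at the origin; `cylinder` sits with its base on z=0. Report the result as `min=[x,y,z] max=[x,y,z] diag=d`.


min=[-11.100,-4.600,13.400] max=[10.900,7.600,34.400] diag=32.769

A = translate([-8.3, -1.8, 13.4]) cube([16.4, 6.6, 15.4]) → bbox [-8.3,-1.8,13.4] .. [8.1,4.8,28.8]
B = cylinder(h=5.6, r=2.8) → bbox [-2.8,-2.8,0] .. [2.8,2.8,5.6]
lo = A.lo+B.lo = [-8.3-2.8, -1.8-2.8, 13.4+0] = [-11.100,-4.600,13.400]
hi = A.hi+B.hi = [8.1+2.8, 4.8+2.8, 28.8+5.6] = [10.900,7.600,34.400]
diag = √(22²+12.2²+21²) = √1073.84 = 32.769


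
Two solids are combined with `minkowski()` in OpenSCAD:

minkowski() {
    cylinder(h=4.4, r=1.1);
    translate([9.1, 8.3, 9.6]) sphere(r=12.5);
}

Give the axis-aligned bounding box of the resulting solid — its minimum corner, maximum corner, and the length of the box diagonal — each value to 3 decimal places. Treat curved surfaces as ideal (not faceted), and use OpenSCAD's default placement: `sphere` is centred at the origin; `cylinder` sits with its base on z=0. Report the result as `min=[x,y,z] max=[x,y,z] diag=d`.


min=[-4.500,-5.300,-2.900] max=[22.700,21.900,26.500] diag=48.415

A = translate([9.1, 8.3, 9.6]) sphere(r=12.5) → bbox [-3.4,-4.2,-2.9] .. [21.6,20.8,22.1]
B = cylinder(h=4.4, r=1.1) → bbox [-1.1,-1.1,0] .. [1.1,1.1,4.4]
lo = A.lo+B.lo = [-3.4-1.1, -4.2-1.1, -2.9+0] = [-4.500,-5.300,-2.900]
hi = A.hi+B.hi = [21.6+1.1, 20.8+1.1, 22.1+4.4] = [22.700,21.900,26.500]
diag = √(27.2²+27.2²+29.4²) = √2344.04 = 48.415


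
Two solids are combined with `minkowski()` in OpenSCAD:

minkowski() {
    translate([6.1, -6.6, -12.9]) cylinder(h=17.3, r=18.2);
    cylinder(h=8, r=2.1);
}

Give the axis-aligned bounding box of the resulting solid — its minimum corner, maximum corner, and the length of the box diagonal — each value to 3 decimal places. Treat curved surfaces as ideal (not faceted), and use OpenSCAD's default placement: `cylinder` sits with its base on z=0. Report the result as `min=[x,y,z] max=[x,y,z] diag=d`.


min=[-14.200,-26.900,-12.900] max=[26.400,13.700,12.400] diag=62.744

A = translate([6.1, -6.6, -12.9]) cylinder(h=17.3, r=18.2) → bbox [-12.1,-24.8,-12.9] .. [24.3,11.6,4.4]
B = cylinder(h=8, r=2.1) → bbox [-2.1,-2.1,0] .. [2.1,2.1,8]
lo = A.lo+B.lo = [-12.1-2.1, -24.8-2.1, -12.9+0] = [-14.200,-26.900,-12.900]
hi = A.hi+B.hi = [24.3+2.1, 11.6+2.1, 4.4+8] = [26.400,13.700,12.400]
diag = √(40.6²+40.6²+25.3²) = √3936.81 = 62.744


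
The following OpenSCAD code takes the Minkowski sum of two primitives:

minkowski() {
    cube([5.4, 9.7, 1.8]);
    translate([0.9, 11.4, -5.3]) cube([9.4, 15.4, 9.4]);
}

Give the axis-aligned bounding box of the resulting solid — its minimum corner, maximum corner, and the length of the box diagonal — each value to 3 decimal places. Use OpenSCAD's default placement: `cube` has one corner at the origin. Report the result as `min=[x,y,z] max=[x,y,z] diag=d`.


A = translate([0.9, 11.4, -5.3]) cube([9.4, 15.4, 9.4]) → bbox [0.9,11.4,-5.3] .. [10.3,26.8,4.1]
B = cube([5.4, 9.7, 1.8]) → bbox [0,0,0] .. [5.4,9.7,1.8]
lo = A.lo+B.lo = [0.9+0, 11.4+0, -5.3+0] = [0.900,11.400,-5.300]
hi = A.hi+B.hi = [10.3+5.4, 26.8+9.7, 4.1+1.8] = [15.700,36.500,5.900]
diag = √(14.8²+25.1²+11.2²) = √974.49 = 31.217

min=[0.900,11.400,-5.300] max=[15.700,36.500,5.900] diag=31.217


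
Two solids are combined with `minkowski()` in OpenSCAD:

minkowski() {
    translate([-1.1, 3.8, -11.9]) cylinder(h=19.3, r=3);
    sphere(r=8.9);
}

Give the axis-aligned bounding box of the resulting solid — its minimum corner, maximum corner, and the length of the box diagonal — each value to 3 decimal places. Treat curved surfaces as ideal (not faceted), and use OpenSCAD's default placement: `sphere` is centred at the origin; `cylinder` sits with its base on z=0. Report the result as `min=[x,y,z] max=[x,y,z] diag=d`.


A = translate([-1.1, 3.8, -11.9]) cylinder(h=19.3, r=3) → bbox [-4.1,0.8,-11.9] .. [1.9,6.8,7.4]
B = sphere(r=8.9) → bbox [-8.9,-8.9,-8.9] .. [8.9,8.9,8.9]
lo = A.lo+B.lo = [-4.1-8.9, 0.8-8.9, -11.9-8.9] = [-13.000,-8.100,-20.800]
hi = A.hi+B.hi = [1.9+8.9, 6.8+8.9, 7.4+8.9] = [10.800,15.700,16.300]
diag = √(23.8²+23.8²+37.1²) = √2509.29 = 50.093

min=[-13.000,-8.100,-20.800] max=[10.800,15.700,16.300] diag=50.093


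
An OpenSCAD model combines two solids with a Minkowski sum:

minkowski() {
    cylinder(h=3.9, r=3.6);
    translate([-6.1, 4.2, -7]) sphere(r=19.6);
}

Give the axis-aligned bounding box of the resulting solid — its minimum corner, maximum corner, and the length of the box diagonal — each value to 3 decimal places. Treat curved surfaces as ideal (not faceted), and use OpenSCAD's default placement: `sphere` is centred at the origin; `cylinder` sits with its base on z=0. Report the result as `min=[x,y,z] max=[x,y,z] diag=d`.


A = translate([-6.1, 4.2, -7]) sphere(r=19.6) → bbox [-25.7,-15.4,-26.6] .. [13.5,23.8,12.6]
B = cylinder(h=3.9, r=3.6) → bbox [-3.6,-3.6,0] .. [3.6,3.6,3.9]
lo = A.lo+B.lo = [-25.7-3.6, -15.4-3.6, -26.6+0] = [-29.300,-19.000,-26.600]
hi = A.hi+B.hi = [13.5+3.6, 23.8+3.6, 12.6+3.9] = [17.100,27.400,16.500]
diag = √(46.4²+46.4²+43.1²) = √6163.53 = 78.508

min=[-29.300,-19.000,-26.600] max=[17.100,27.400,16.500] diag=78.508


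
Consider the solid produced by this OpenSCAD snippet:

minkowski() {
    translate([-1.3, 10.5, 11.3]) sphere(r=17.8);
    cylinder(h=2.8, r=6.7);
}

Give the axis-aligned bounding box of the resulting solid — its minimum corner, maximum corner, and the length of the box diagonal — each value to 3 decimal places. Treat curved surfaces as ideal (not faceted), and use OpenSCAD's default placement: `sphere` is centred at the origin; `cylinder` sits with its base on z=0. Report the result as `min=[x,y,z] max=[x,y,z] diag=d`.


min=[-25.800,-14.000,-6.500] max=[23.200,35.000,31.900] diag=79.225

A = translate([-1.3, 10.5, 11.3]) sphere(r=17.8) → bbox [-19.1,-7.3,-6.5] .. [16.5,28.3,29.1]
B = cylinder(h=2.8, r=6.7) → bbox [-6.7,-6.7,0] .. [6.7,6.7,2.8]
lo = A.lo+B.lo = [-19.1-6.7, -7.3-6.7, -6.5+0] = [-25.800,-14.000,-6.500]
hi = A.hi+B.hi = [16.5+6.7, 28.3+6.7, 29.1+2.8] = [23.200,35.000,31.900]
diag = √(49²+49²+38.4²) = √6276.56 = 79.225


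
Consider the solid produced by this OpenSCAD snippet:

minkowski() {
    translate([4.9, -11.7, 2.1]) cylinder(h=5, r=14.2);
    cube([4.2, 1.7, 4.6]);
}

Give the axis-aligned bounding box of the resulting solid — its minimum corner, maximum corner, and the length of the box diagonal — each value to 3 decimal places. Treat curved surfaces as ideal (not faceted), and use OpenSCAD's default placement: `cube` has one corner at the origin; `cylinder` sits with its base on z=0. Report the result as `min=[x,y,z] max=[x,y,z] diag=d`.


min=[-9.300,-25.900,2.100] max=[23.300,4.200,11.700] diag=45.397

A = translate([4.9, -11.7, 2.1]) cylinder(h=5, r=14.2) → bbox [-9.3,-25.9,2.1] .. [19.1,2.5,7.1]
B = cube([4.2, 1.7, 4.6]) → bbox [0,0,0] .. [4.2,1.7,4.6]
lo = A.lo+B.lo = [-9.3+0, -25.9+0, 2.1+0] = [-9.300,-25.900,2.100]
hi = A.hi+B.hi = [19.1+4.2, 2.5+1.7, 7.1+4.6] = [23.300,4.200,11.700]
diag = √(32.6²+30.1²+9.6²) = √2060.93 = 45.397


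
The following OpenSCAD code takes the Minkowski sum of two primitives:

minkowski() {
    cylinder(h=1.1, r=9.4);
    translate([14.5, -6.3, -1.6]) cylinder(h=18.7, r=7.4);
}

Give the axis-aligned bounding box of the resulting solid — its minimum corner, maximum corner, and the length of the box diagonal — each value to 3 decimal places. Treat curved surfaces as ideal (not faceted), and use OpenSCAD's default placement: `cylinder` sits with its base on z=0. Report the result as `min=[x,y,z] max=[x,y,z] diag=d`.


min=[-2.300,-23.100,-1.600] max=[31.300,10.500,18.200] diag=51.478

A = translate([14.5, -6.3, -1.6]) cylinder(h=18.7, r=7.4) → bbox [7.1,-13.7,-1.6] .. [21.9,1.1,17.1]
B = cylinder(h=1.1, r=9.4) → bbox [-9.4,-9.4,0] .. [9.4,9.4,1.1]
lo = A.lo+B.lo = [7.1-9.4, -13.7-9.4, -1.6+0] = [-2.300,-23.100,-1.600]
hi = A.hi+B.hi = [21.9+9.4, 1.1+9.4, 17.1+1.1] = [31.300,10.500,18.200]
diag = √(33.6²+33.6²+19.8²) = √2649.96 = 51.478


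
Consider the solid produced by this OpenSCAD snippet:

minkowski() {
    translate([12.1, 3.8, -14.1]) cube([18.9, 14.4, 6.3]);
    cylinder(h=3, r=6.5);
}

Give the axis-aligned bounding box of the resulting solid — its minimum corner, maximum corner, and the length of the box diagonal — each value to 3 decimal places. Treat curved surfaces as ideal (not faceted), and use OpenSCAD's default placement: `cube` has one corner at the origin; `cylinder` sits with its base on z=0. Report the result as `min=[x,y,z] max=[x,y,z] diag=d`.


min=[5.600,-2.700,-14.100] max=[37.500,24.700,-4.800] diag=43.068

A = translate([12.1, 3.8, -14.1]) cube([18.9, 14.4, 6.3]) → bbox [12.1,3.8,-14.1] .. [31,18.2,-7.8]
B = cylinder(h=3, r=6.5) → bbox [-6.5,-6.5,0] .. [6.5,6.5,3]
lo = A.lo+B.lo = [12.1-6.5, 3.8-6.5, -14.1+0] = [5.600,-2.700,-14.100]
hi = A.hi+B.hi = [31+6.5, 18.2+6.5, -7.8+3] = [37.500,24.700,-4.800]
diag = √(31.9²+27.4²+9.3²) = √1854.86 = 43.068


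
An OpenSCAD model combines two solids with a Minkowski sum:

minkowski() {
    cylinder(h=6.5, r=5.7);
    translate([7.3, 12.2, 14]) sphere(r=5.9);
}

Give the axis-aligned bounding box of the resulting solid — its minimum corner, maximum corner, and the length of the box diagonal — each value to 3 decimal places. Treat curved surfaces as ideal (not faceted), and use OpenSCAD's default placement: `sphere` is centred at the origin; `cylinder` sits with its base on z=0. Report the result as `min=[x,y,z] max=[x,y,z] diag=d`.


min=[-4.300,0.600,8.100] max=[18.900,23.800,26.400] diag=37.568

A = translate([7.3, 12.2, 14]) sphere(r=5.9) → bbox [1.4,6.3,8.1] .. [13.2,18.1,19.9]
B = cylinder(h=6.5, r=5.7) → bbox [-5.7,-5.7,0] .. [5.7,5.7,6.5]
lo = A.lo+B.lo = [1.4-5.7, 6.3-5.7, 8.1+0] = [-4.300,0.600,8.100]
hi = A.hi+B.hi = [13.2+5.7, 18.1+5.7, 19.9+6.5] = [18.900,23.800,26.400]
diag = √(23.2²+23.2²+18.3²) = √1411.37 = 37.568


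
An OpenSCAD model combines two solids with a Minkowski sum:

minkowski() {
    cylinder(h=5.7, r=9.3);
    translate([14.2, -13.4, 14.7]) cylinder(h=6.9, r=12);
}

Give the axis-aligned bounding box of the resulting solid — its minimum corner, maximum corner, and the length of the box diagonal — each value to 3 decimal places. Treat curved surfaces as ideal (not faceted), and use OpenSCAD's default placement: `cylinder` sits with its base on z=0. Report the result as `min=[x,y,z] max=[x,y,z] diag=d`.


min=[-7.100,-34.700,14.700] max=[35.500,7.900,27.300] diag=61.549

A = translate([14.2, -13.4, 14.7]) cylinder(h=6.9, r=12) → bbox [2.2,-25.4,14.7] .. [26.2,-1.4,21.6]
B = cylinder(h=5.7, r=9.3) → bbox [-9.3,-9.3,0] .. [9.3,9.3,5.7]
lo = A.lo+B.lo = [2.2-9.3, -25.4-9.3, 14.7+0] = [-7.100,-34.700,14.700]
hi = A.hi+B.hi = [26.2+9.3, -1.4+9.3, 21.6+5.7] = [35.500,7.900,27.300]
diag = √(42.6²+42.6²+12.6²) = √3788.28 = 61.549


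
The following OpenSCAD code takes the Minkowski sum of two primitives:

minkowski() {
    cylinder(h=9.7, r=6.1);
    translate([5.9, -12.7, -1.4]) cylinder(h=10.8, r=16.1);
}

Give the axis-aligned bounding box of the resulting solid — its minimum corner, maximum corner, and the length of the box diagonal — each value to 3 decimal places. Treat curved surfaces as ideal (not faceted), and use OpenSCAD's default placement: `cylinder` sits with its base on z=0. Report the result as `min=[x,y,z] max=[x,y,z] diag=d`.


min=[-16.300,-34.900,-1.400] max=[28.100,9.500,19.100] diag=66.053

A = translate([5.9, -12.7, -1.4]) cylinder(h=10.8, r=16.1) → bbox [-10.2,-28.8,-1.4] .. [22,3.4,9.4]
B = cylinder(h=9.7, r=6.1) → bbox [-6.1,-6.1,0] .. [6.1,6.1,9.7]
lo = A.lo+B.lo = [-10.2-6.1, -28.8-6.1, -1.4+0] = [-16.300,-34.900,-1.400]
hi = A.hi+B.hi = [22+6.1, 3.4+6.1, 9.4+9.7] = [28.100,9.500,19.100]
diag = √(44.4²+44.4²+20.5²) = √4362.97 = 66.053


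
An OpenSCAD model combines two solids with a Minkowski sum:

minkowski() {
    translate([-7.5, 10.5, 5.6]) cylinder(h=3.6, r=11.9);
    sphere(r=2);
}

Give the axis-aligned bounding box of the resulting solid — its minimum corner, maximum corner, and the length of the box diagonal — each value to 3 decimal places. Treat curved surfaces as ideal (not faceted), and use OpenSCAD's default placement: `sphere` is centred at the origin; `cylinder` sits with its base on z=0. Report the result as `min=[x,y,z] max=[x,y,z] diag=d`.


A = translate([-7.5, 10.5, 5.6]) cylinder(h=3.6, r=11.9) → bbox [-19.4,-1.4,5.6] .. [4.4,22.4,9.2]
B = sphere(r=2) → bbox [-2,-2,-2] .. [2,2,2]
lo = A.lo+B.lo = [-19.4-2, -1.4-2, 5.6-2] = [-21.400,-3.400,3.600]
hi = A.hi+B.hi = [4.4+2, 22.4+2, 9.2+2] = [6.400,24.400,11.200]
diag = √(27.8²+27.8²+7.6²) = √1603.44 = 40.043

min=[-21.400,-3.400,3.600] max=[6.400,24.400,11.200] diag=40.043


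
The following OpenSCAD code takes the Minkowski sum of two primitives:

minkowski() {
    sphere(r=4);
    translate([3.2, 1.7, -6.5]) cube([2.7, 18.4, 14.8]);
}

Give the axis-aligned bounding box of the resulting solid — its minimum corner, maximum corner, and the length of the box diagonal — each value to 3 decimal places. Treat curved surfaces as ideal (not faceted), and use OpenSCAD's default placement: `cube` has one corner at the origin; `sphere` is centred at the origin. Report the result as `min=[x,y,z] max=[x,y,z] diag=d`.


A = translate([3.2, 1.7, -6.5]) cube([2.7, 18.4, 14.8]) → bbox [3.2,1.7,-6.5] .. [5.9,20.1,8.3]
B = sphere(r=4) → bbox [-4,-4,-4] .. [4,4,4]
lo = A.lo+B.lo = [3.2-4, 1.7-4, -6.5-4] = [-0.800,-2.300,-10.500]
hi = A.hi+B.hi = [5.9+4, 20.1+4, 8.3+4] = [9.900,24.100,12.300]
diag = √(10.7²+26.4²+22.8²) = √1331.29 = 36.487

min=[-0.800,-2.300,-10.500] max=[9.900,24.100,12.300] diag=36.487


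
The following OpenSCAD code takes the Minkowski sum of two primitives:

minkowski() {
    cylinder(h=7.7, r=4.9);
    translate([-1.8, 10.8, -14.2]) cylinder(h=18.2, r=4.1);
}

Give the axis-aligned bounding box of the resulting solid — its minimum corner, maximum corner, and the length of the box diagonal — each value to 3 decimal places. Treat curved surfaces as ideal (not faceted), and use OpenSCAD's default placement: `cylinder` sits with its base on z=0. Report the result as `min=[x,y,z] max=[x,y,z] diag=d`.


A = translate([-1.8, 10.8, -14.2]) cylinder(h=18.2, r=4.1) → bbox [-5.9,6.7,-14.2] .. [2.3,14.9,4]
B = cylinder(h=7.7, r=4.9) → bbox [-4.9,-4.9,0] .. [4.9,4.9,7.7]
lo = A.lo+B.lo = [-5.9-4.9, 6.7-4.9, -14.2+0] = [-10.800,1.800,-14.200]
hi = A.hi+B.hi = [2.3+4.9, 14.9+4.9, 4+7.7] = [7.200,19.800,11.700]
diag = √(18²+18²+25.9²) = √1318.81 = 36.315

min=[-10.800,1.800,-14.200] max=[7.200,19.800,11.700] diag=36.315


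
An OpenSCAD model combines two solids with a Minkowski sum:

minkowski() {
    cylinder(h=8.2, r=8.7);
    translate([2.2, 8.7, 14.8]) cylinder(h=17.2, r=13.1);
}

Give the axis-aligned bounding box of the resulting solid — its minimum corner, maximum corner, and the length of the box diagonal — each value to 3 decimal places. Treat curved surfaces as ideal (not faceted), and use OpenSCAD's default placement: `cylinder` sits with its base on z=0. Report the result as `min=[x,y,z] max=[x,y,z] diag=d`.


min=[-19.600,-13.100,14.800] max=[24.000,30.500,40.200] diag=66.686

A = translate([2.2, 8.7, 14.8]) cylinder(h=17.2, r=13.1) → bbox [-10.9,-4.4,14.8] .. [15.3,21.8,32]
B = cylinder(h=8.2, r=8.7) → bbox [-8.7,-8.7,0] .. [8.7,8.7,8.2]
lo = A.lo+B.lo = [-10.9-8.7, -4.4-8.7, 14.8+0] = [-19.600,-13.100,14.800]
hi = A.hi+B.hi = [15.3+8.7, 21.8+8.7, 32+8.2] = [24.000,30.500,40.200]
diag = √(43.6²+43.6²+25.4²) = √4447.08 = 66.686


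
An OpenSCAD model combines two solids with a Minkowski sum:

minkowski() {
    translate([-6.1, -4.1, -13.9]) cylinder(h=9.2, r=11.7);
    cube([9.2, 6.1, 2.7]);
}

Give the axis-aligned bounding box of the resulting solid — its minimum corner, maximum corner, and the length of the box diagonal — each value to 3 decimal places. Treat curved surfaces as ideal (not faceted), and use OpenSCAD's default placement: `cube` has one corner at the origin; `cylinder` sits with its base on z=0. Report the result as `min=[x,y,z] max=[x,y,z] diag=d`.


A = translate([-6.1, -4.1, -13.9]) cylinder(h=9.2, r=11.7) → bbox [-17.8,-15.8,-13.9] .. [5.6,7.6,-4.7]
B = cube([9.2, 6.1, 2.7]) → bbox [0,0,0] .. [9.2,6.1,2.7]
lo = A.lo+B.lo = [-17.8+0, -15.8+0, -13.9+0] = [-17.800,-15.800,-13.900]
hi = A.hi+B.hi = [5.6+9.2, 7.6+6.1, -4.7+2.7] = [14.800,13.700,-2.000]
diag = √(32.6²+29.5²+11.9²) = √2074.62 = 45.548

min=[-17.800,-15.800,-13.900] max=[14.800,13.700,-2.000] diag=45.548
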